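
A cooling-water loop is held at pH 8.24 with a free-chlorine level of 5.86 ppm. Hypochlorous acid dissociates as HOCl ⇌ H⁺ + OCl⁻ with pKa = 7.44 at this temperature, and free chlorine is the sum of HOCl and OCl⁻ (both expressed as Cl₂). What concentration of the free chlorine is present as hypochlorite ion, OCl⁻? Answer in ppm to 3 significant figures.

5.06 ppm

[OCl⁻]/[HOCl] = 10^(pH − pKa) = 10^(8.24 − 7.44) = 10^0.80 = 6.31.
Fraction as HOCl = 1 / (1 + 6.31) = 0.1368.
OCl⁻ = (1 − 0.1368) × 5.86 ppm = 5.058 ppm.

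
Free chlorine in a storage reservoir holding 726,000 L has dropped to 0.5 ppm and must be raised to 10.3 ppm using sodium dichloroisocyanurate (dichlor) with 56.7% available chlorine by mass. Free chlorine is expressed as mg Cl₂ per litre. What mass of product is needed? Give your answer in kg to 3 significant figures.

12.5 kg

Chlorine deficit: 10.3 − 0.5 = 9.8 ppm = 9.8 mg/L as Cl₂.
Cl₂ equivalent needed: 9.8 mg/L × 726,000 L = 7,115,000 mg = 7115 g.
Product at 56.7% available chlorine: 7115 / 0.567 = 12,550 g.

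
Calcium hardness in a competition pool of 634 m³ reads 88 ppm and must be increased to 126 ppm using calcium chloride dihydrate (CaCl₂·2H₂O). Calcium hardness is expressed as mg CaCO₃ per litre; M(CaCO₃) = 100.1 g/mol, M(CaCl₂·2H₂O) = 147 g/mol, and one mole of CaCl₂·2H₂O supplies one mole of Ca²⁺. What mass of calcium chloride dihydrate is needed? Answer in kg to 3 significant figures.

35.4 kg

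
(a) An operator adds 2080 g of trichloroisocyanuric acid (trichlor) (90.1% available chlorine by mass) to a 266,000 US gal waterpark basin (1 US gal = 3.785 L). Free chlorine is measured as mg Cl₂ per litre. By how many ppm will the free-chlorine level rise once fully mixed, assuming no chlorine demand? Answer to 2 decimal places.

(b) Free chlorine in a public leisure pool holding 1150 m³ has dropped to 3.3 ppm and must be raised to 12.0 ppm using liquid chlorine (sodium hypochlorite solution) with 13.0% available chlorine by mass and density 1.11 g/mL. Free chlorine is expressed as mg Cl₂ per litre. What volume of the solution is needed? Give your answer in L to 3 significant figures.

(a) Volume: 266,000 US gal × 3.785 L/gal = 1,006,810 L.
(a) Available chlorine delivered: 2080 g × 0.901 = 1874 g as Cl₂.
(a) Concentration rise: 1874 g / 1,006,810 L = 1.861 mg/L = 1.86 ppm.

(b) Volume: 1150 m³ = 1,150,000 L.
(b) Chlorine deficit: 12.0 − 3.3 = 8.7 ppm = 8.7 mg/L as Cl₂.
(b) Cl₂ equivalent needed: 8.7 mg/L × 1,150,000 L = 10,000,000 mg = 10,000 g.
(b) Product at 13.0% available chlorine: 10,000 / 0.13 = 76,960 g.
(b) Volume at density 1.11 g/mL: 76,960 g ÷ 1.11 g/mL = 69,330 mL.

(a) 1.86 ppm; (b) 69.3 L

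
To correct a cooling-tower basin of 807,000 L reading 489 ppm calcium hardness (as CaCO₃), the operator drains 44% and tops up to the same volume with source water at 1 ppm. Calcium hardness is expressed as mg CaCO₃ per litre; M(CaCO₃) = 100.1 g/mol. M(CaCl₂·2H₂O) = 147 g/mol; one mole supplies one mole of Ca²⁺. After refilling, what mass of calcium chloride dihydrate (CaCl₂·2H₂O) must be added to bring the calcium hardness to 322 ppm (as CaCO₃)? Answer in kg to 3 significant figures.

56.6 kg

After draining 44% and refilling: 489 × 0.56 + 1 × 0.44 = 274.28 ppm.
Deficit to target: 322 − 274.28 = 47.72 mg/L.
As CaCO₃: 47.72 mg/L × 807,000 L = 38,510 g; ÷ 100.1 = 384.7 mol Ca²⁺.
Mass: 384.7 × 147 = 56,550 g.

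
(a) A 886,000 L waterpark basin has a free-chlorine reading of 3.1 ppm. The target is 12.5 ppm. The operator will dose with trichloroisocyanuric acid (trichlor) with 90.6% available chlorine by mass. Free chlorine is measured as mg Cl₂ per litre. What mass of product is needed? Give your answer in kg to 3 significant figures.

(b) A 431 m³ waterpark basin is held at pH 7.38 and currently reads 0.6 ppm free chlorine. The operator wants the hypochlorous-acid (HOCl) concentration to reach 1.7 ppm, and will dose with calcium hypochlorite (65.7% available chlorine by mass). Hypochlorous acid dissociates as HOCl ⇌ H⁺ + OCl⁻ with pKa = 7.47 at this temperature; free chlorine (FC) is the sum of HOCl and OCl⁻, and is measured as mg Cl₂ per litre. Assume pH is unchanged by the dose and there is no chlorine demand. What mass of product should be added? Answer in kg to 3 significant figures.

(a) Chlorine deficit: 12.5 − 3.1 = 9.4 ppm = 9.4 mg/L as Cl₂.
(a) Cl₂ equivalent needed: 9.4 mg/L × 886,000 L = 8,328,000 mg = 8328 g.
(a) Product at 90.6% available chlorine: 8328 / 0.906 = 9192 g.

(b) Volume: 431 m³ = 431,000 L.
(b) [OCl⁻]/[HOCl] = 10^(pH − pKa) = 10^(7.38 − 7.47) = 0.8128; fraction as HOCl = 1/(1 + 0.8128) = 0.5516.
(b) Free chlorine required for 1.7 ppm HOCl: 1.7 / 0.5516 = 3.082 ppm.
(b) FC to add: 3.082 − 0.6 = 2.482 mg/L as Cl₂.
(b) Cl₂ equivalent: 2.482 mg/L × 431,000 L = 1070 g.
(b) Product at 65.7% available Cl: 1070 / 0.657 = 1628 g.

(a) 9.19 kg; (b) 1.63 kg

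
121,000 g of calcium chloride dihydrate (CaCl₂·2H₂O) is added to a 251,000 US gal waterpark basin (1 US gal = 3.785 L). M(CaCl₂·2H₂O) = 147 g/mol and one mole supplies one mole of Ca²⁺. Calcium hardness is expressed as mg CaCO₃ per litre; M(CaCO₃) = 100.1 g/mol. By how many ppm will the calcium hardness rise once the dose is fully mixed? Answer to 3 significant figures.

86.7 ppm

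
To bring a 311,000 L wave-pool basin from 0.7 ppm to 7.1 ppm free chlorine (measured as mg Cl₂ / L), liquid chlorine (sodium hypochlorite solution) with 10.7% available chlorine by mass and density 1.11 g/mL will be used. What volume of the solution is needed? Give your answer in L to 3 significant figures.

Chlorine deficit: 7.1 − 0.7 = 6.4 ppm = 6.4 mg/L as Cl₂.
Cl₂ equivalent needed: 6.4 mg/L × 311,000 L = 1,990,000 mg = 1990 g.
Product at 10.7% available chlorine: 1990 / 0.107 = 18,600 g.
Volume at density 1.11 g/mL: 18,600 g ÷ 1.11 g/mL = 16,760 mL.

16.8 L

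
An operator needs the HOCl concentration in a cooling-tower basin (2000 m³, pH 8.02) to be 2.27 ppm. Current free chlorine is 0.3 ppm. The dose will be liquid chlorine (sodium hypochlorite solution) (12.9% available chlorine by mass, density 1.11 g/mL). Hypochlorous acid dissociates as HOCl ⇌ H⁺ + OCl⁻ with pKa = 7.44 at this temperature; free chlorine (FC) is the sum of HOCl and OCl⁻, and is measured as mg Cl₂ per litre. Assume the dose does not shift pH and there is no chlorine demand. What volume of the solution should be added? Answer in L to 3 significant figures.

148 L

Volume: 2000 m³ = 2,000,000 L.
[OCl⁻]/[HOCl] = 10^(pH − pKa) = 10^(8.02 − 7.44) = 3.802; fraction as HOCl = 1/(1 + 3.802) = 0.2083.
Free chlorine required for 2.27 ppm HOCl: 2.27 / 0.2083 = 10.9 ppm.
FC to add: 10.9 − 0.3 = 10.6 mg/L as Cl₂.
Cl₂ equivalent: 10.6 mg/L × 2,000,000 L = 21,200 g.
Product at 12.9% available Cl: 21,200 / 0.129 = 164,300 g.
Volume: 164,300 g ÷ 1.11 g/mL = 148,100 mL.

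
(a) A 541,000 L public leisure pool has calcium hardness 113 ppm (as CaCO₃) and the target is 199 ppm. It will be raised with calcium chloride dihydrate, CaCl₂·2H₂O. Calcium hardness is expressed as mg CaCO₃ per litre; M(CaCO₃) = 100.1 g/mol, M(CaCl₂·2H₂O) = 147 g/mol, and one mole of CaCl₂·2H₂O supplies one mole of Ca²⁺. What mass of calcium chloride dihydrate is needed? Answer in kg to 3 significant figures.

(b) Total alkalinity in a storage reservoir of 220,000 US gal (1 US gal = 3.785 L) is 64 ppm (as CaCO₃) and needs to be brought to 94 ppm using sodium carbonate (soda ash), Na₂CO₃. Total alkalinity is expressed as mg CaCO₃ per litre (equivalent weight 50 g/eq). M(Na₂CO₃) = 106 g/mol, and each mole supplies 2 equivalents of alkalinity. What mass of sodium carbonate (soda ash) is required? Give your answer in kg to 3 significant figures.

(a) 68.3 kg; (b) 26.5 kg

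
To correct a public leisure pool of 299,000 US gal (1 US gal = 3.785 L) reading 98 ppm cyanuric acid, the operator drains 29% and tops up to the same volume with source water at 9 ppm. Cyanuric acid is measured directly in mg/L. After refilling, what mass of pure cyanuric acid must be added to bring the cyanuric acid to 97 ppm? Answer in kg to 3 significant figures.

28.1 kg

Volume: 299,000 US gal × 3.785 L/gal = 1,131,715 L.
After draining 29% and refilling: 98 × 0.71 + 9 × 0.29 = 72.19 ppm.
Deficit to target: 97 − 72.19 = 24.81 mg/L.
Mass: 24.81 mg/L × 1,131,715 L = 28,080 g cyanuric acid.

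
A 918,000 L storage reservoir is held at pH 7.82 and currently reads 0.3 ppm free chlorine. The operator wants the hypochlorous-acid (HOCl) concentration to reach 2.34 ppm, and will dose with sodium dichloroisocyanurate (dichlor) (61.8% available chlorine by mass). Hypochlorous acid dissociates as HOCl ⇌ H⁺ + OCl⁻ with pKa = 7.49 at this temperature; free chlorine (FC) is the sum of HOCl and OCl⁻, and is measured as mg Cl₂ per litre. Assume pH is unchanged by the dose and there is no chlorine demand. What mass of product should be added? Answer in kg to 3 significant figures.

10.5 kg

[OCl⁻]/[HOCl] = 10^(pH − pKa) = 10^(7.82 − 7.49) = 2.138; fraction as HOCl = 1/(1 + 2.138) = 0.3187.
Free chlorine required for 2.34 ppm HOCl: 2.34 / 0.3187 = 7.343 ppm.
FC to add: 7.343 − 0.3 = 7.043 mg/L as Cl₂.
Cl₂ equivalent: 7.043 mg/L × 918,000 L = 6465 g.
Product at 61.8% available Cl: 6465 / 0.618 = 10,460 g.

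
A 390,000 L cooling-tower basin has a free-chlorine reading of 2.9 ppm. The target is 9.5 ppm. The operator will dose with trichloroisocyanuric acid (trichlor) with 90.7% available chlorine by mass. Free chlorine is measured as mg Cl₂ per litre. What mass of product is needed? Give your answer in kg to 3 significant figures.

2.84 kg

Chlorine deficit: 9.5 − 2.9 = 6.6 ppm = 6.6 mg/L as Cl₂.
Cl₂ equivalent needed: 6.6 mg/L × 390,000 L = 2,574,000 mg = 2574 g.
Product at 90.7% available chlorine: 2574 / 0.907 = 2838 g.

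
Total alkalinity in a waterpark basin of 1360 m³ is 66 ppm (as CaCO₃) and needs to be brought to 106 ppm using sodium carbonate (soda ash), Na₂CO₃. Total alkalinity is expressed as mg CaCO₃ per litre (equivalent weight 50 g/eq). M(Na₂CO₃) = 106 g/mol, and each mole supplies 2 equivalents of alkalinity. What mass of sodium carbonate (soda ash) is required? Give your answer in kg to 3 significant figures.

Volume: 1360 m³ = 1,360,000 L.
Alkalinity to add: (106 − 66) = 40 mg/L as CaCO₃ × 1,360,000 L = 54,400 g as CaCO₃.
Equivalents: 54,400 g ÷ 50 g/eq = 1088 eq.
Each mole of Na₂CO₃ supplies 2 eq, so 1088 / 2 = 544 mol.
Mass: 544 mol × 106 g/mol = 57,660 g.

57.7 kg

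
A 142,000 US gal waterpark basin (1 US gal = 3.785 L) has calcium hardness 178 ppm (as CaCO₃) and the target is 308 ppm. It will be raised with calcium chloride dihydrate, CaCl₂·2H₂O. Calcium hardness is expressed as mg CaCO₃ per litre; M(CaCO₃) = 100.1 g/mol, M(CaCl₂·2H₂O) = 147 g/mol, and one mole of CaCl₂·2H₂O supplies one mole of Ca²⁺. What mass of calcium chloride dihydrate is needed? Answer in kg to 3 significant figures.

Volume: 142,000 US gal × 3.785 L/gal = 537,470 L.
Hardness to add: (308 − 178) = 130 mg/L as CaCO₃ × 537,470 L = 69,870 g as CaCO₃.
Moles of Ca²⁺ (1 mol Ca²⁺ ≡ 1 mol CaCO₃): 69,870 / 100.1 g/mol = 698 mol.
Mass of CaCl₂·2H₂O: 698 × 147 = 102,600 g.

103 kg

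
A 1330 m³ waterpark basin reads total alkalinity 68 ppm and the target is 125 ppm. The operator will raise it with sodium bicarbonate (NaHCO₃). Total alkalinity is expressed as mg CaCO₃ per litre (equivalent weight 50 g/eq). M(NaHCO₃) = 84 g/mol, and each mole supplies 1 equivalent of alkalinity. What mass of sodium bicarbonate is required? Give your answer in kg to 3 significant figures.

127 kg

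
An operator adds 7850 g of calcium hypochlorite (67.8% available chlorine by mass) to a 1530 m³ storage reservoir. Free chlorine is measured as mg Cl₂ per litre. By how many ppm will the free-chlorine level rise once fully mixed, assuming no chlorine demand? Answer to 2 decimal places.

3.48 ppm

Volume: 1530 m³ = 1,530,000 L.
Available chlorine delivered: 7850 g × 0.678 = 5322 g as Cl₂.
Concentration rise: 5322 g / 1,530,000 L = 3.479 mg/L = 3.48 ppm.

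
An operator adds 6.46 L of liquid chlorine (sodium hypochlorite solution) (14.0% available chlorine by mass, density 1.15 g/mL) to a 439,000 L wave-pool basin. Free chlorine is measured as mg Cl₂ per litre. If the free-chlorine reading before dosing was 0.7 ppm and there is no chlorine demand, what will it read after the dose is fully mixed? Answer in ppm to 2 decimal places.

3.07 ppm

Mass of solution: 6.46 L × 1000 mL/L × 1.15 g/mL = 7429 g.
Available chlorine delivered: 7429 g × 0.14 = 1040 g as Cl₂.
Concentration rise: 1040 g / 439,000 L = 2.369 mg/L = 2.37 ppm.
Final FC: 0.7 + 2.37 = 3.07 ppm.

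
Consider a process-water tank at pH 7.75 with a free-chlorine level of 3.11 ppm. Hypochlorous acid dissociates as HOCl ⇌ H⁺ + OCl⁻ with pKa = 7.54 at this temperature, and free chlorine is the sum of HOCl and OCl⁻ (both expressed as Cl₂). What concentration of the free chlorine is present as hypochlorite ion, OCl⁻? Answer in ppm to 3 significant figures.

[OCl⁻]/[HOCl] = 10^(pH − pKa) = 10^(7.75 − 7.54) = 10^0.21 = 1.622.
Fraction as HOCl = 1 / (1 + 1.622) = 0.3814.
OCl⁻ = (1 − 0.3814) × 3.11 ppm = 1.924 ppm.

1.92 ppm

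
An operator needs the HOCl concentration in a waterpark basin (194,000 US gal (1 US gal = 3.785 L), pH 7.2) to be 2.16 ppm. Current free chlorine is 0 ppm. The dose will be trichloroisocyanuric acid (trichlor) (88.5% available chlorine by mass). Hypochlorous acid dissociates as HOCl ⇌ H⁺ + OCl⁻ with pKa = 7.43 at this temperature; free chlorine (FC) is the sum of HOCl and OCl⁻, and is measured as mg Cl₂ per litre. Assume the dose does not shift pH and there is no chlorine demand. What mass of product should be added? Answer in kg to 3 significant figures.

2.85 kg

Volume: 194,000 US gal × 3.785 L/gal = 734,290 L.
[OCl⁻]/[HOCl] = 10^(pH − pKa) = 10^(7.2 − 7.43) = 0.5888; fraction as HOCl = 1/(1 + 0.5888) = 0.6294.
Free chlorine required for 2.16 ppm HOCl: 2.16 / 0.6294 = 3.432 ppm.
FC to add: 3.432 − 0 = 3.432 mg/L as Cl₂.
Cl₂ equivalent: 3.432 mg/L × 734,290 L = 2520 g.
Product at 88.5% available Cl: 2520 / 0.885 = 2847 g.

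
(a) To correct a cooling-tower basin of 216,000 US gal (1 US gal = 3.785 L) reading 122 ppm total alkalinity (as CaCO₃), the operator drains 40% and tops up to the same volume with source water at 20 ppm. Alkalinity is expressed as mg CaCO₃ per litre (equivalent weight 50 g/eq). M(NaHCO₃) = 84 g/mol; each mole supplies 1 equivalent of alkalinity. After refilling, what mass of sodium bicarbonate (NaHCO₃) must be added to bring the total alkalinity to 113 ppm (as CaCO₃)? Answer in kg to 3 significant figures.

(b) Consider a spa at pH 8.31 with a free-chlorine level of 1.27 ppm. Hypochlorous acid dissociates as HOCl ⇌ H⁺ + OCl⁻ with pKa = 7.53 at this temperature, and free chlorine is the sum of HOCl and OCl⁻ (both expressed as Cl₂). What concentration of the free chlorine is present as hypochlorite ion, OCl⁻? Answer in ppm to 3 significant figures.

(a) Volume: 216,000 US gal × 3.785 L/gal = 817,560 L.
(a) After draining 40% and refilling: 122 × 0.60 + 20 × 0.40 = 81.2 ppm.
(a) Deficit to target: 113 − 81.2 = 31.8 mg/L.
(a) As CaCO₃: 31.8 mg/L × 817,560 L = 26,000 g; ÷ 50 g/eq ÷ 1 = 520 mol NaHCO₃.
(a) Mass: 520 × 84 = 43,680 g.

(b) [OCl⁻]/[HOCl] = 10^(pH − pKa) = 10^(8.31 − 7.53) = 10^0.78 = 6.026.
(b) Fraction as HOCl = 1 / (1 + 6.026) = 0.1423.
(b) OCl⁻ = (1 − 0.1423) × 1.27 ppm = 1.089 ppm.

(a) 43.7 kg; (b) 1.09 ppm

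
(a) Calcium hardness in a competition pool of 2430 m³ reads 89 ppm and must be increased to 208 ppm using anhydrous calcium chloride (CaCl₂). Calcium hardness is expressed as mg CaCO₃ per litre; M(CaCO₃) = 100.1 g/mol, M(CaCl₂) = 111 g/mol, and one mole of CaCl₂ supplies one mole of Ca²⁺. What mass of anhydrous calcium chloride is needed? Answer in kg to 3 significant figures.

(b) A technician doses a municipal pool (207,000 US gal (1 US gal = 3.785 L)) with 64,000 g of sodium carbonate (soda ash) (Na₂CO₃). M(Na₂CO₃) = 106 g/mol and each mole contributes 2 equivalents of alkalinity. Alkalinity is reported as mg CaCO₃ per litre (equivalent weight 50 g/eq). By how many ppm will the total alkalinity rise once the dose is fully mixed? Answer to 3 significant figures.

(a) Volume: 2430 m³ = 2,430,000 L.
(a) Hardness to add: (208 − 89) = 119 mg/L as CaCO₃ × 2,430,000 L = 289,200 g as CaCO₃.
(a) Moles of Ca²⁺ (1 mol Ca²⁺ ≡ 1 mol CaCO₃): 289,200 / 100.1 g/mol = 2889 mol.
(a) Mass of CaCl₂: 2889 × 111 = 320,700 g.

(b) Volume: 207,000 US gal × 3.785 L/gal = 783,495 L.
(b) Moles of Na₂CO₃: 64,000 g ÷ 106 g/mol = 603.8 mol → 1208 eq of alkalinity.
(b) As CaCO₃: 1208 eq × 50 g/eq = 60,380 g.
(b) Rise: 60,380 g / 783,495 L × 1000 = 77.06 mg/L.

(a) 321 kg; (b) 77.1 ppm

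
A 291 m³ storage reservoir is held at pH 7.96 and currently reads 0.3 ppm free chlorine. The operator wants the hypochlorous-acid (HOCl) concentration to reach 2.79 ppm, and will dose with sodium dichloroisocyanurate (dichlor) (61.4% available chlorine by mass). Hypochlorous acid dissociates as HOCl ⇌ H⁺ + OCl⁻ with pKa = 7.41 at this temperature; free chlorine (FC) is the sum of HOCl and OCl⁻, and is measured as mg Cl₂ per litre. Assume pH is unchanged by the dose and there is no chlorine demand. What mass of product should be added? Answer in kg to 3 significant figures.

5.87 kg

Volume: 291 m³ = 291,000 L.
[OCl⁻]/[HOCl] = 10^(pH − pKa) = 10^(7.96 − 7.41) = 3.548; fraction as HOCl = 1/(1 + 3.548) = 0.2199.
Free chlorine required for 2.79 ppm HOCl: 2.79 / 0.2199 = 12.69 ppm.
FC to add: 12.69 − 0.3 = 12.39 mg/L as Cl₂.
Cl₂ equivalent: 12.39 mg/L × 291,000 L = 3605 g.
Product at 61.4% available Cl: 3605 / 0.614 = 5872 g.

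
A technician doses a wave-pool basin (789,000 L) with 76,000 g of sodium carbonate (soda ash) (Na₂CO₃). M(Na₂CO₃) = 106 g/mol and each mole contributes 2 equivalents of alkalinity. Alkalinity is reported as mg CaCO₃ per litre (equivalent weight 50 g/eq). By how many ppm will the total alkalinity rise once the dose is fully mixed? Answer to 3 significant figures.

90.9 ppm

Moles of Na₂CO₃: 76,000 g ÷ 106 g/mol = 717 mol → 1434 eq of alkalinity.
As CaCO₃: 1434 eq × 50 g/eq = 71,700 g.
Rise: 71,700 g / 789,000 L × 1000 = 90.87 mg/L.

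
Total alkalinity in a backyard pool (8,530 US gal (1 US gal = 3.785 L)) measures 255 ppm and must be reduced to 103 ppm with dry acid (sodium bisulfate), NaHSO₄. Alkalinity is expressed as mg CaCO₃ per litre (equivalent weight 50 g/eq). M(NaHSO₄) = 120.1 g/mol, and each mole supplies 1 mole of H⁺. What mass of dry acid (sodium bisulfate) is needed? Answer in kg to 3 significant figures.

Volume: 8,530 US gal × 3.785 L/gal = 32,286 L.
Alkalinity to neutralize: (255 − 103) = 152 mg/L as CaCO₃ × 32,286 L = 4907 g as CaCO₃.
Equivalents of H⁺ required: 4907 ÷ 50 g/eq = 98.15 eq = 98.15 mol NaHSO₄.
Mass of NaHSO₄: 98.15 × 120.1 = 11,790 g.

11.8 kg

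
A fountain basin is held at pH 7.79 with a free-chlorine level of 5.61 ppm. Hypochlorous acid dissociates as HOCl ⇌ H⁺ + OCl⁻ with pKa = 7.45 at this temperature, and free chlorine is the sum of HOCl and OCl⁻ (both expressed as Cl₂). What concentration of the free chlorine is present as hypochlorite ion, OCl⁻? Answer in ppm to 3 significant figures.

3.85 ppm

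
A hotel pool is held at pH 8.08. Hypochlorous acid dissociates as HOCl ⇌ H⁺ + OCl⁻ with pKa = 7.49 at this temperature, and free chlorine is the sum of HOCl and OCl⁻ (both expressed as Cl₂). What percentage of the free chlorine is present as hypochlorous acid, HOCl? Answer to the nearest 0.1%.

[OCl⁻]/[HOCl] = 10^(pH − pKa) = 10^(8.08 − 7.49) = 10^0.59 = 3.89.
Fraction as HOCl = 1 / (1 + 3.89) = 0.2045.

20.4%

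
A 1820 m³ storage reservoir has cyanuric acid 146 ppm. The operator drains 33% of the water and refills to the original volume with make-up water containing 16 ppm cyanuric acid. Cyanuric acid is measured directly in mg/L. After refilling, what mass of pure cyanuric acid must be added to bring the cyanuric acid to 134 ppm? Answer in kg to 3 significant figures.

56.2 kg

Volume: 1820 m³ = 1,820,000 L.
After draining 33% and refilling: 146 × 0.67 + 16 × 0.33 = 103.1 ppm.
Deficit to target: 134 − 103.1 = 30.9 mg/L.
Mass: 30.9 mg/L × 1,820,000 L = 56,240 g cyanuric acid.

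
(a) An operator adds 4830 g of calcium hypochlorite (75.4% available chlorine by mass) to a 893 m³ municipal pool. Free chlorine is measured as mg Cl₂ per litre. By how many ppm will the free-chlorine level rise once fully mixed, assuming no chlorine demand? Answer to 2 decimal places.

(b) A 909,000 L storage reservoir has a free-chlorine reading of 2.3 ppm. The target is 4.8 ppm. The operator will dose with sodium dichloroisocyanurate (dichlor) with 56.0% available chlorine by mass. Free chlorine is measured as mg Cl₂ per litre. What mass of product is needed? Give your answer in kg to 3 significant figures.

(a) Volume: 893 m³ = 893,000 L.
(a) Available chlorine delivered: 4830 g × 0.754 = 3642 g as Cl₂.
(a) Concentration rise: 3642 g / 893,000 L = 4.078 mg/L = 4.08 ppm.

(b) Chlorine deficit: 4.8 − 2.3 = 2.5 ppm = 2.5 mg/L as Cl₂.
(b) Cl₂ equivalent needed: 2.5 mg/L × 909,000 L = 2,272,000 mg = 2272 g.
(b) Product at 56.0% available chlorine: 2272 / 0.56 = 4058 g.

(a) 4.08 ppm; (b) 4.06 kg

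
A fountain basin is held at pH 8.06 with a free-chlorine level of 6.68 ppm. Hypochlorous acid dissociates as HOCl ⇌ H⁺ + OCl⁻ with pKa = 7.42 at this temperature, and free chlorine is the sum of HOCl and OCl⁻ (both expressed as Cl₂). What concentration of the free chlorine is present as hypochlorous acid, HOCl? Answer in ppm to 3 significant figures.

1.25 ppm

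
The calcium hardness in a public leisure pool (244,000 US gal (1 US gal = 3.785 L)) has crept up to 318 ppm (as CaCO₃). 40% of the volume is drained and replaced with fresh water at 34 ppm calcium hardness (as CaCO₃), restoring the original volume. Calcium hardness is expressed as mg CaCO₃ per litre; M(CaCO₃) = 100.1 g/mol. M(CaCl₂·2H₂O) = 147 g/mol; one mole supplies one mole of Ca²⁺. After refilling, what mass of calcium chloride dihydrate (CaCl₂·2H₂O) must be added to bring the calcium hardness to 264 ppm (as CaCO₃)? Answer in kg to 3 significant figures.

80.8 kg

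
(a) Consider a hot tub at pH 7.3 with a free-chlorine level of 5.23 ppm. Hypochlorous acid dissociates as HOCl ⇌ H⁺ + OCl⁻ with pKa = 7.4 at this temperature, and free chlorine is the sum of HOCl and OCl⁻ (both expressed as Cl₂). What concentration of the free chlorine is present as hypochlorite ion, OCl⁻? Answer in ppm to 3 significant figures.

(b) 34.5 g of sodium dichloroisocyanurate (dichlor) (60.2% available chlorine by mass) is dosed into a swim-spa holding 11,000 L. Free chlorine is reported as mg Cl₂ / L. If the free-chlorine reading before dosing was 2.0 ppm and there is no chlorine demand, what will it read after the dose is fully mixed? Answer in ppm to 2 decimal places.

(a) [OCl⁻]/[HOCl] = 10^(pH − pKa) = 10^(7.3 − 7.4) = 10^-0.10 = 0.7943.
(a) Fraction as HOCl = 1 / (1 + 0.7943) = 0.5573.
(a) OCl⁻ = (1 − 0.5573) × 5.23 ppm = 2.315 ppm.

(b) Available chlorine delivered: 34.5 g × 0.602 = 20.77 g as Cl₂.
(b) Concentration rise: 20.77 g / 11,000 L = 1.888 mg/L = 1.89 ppm.
(b) Final FC: 2.0 + 1.89 = 3.89 ppm.

(a) 2.32 ppm; (b) 3.89 ppm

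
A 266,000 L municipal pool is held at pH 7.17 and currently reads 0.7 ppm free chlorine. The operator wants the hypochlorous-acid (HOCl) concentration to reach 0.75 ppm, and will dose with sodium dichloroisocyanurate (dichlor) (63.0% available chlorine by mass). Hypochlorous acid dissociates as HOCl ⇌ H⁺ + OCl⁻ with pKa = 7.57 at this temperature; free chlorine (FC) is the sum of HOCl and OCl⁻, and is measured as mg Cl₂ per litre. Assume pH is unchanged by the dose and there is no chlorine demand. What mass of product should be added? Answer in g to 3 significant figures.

[OCl⁻]/[HOCl] = 10^(pH − pKa) = 10^(7.17 − 7.57) = 0.3981; fraction as HOCl = 1/(1 + 0.3981) = 0.7153.
Free chlorine required for 0.75 ppm HOCl: 0.75 / 0.7153 = 1.049 ppm.
FC to add: 1.049 − 0.7 = 0.3486 mg/L as Cl₂.
Cl₂ equivalent: 0.3486 mg/L × 266,000 L = 92.72 g.
Product at 63.0% available Cl: 92.72 / 0.63 = 147.2 g.

147 g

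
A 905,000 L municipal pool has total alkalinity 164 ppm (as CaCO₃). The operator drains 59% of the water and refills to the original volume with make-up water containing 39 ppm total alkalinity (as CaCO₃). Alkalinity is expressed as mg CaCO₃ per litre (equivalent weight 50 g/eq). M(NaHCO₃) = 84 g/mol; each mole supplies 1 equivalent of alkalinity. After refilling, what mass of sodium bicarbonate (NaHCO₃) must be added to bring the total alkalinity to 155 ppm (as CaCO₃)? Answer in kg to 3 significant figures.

After draining 59% and refilling: 164 × 0.41 + 39 × 0.59 = 90.25 ppm.
Deficit to target: 155 − 90.25 = 64.75 mg/L.
As CaCO₃: 64.75 mg/L × 905,000 L = 58,600 g; ÷ 50 g/eq ÷ 1 = 1172 mol NaHCO₃.
Mass: 1172 × 84 = 98,450 g.

98.4 kg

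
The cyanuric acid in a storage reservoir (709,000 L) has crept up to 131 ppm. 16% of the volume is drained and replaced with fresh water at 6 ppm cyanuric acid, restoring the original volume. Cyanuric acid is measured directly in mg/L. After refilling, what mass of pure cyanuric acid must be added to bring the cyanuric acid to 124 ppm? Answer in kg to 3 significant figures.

9.22 kg

After draining 16% and refilling: 131 × 0.84 + 6 × 0.16 = 111 ppm.
Deficit to target: 124 − 111 = 13 mg/L.
Mass: 13 mg/L × 709,000 L = 9217 g cyanuric acid.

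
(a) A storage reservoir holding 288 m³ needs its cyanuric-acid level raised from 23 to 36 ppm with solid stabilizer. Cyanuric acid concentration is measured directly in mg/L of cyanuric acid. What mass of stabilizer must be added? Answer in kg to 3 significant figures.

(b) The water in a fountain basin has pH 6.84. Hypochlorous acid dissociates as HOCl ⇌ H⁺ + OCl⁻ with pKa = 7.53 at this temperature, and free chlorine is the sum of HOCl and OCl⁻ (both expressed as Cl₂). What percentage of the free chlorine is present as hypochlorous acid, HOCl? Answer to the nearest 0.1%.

(a) Volume: 288 m³ = 288,000 L.
(a) CYA to add: (36 − 23) = 13 mg/L × 288,000 L = 3744 g cyanuric acid.

(b) [OCl⁻]/[HOCl] = 10^(pH − pKa) = 10^(6.84 − 7.53) = 10^-0.69 = 0.2042.
(b) Fraction as HOCl = 1 / (1 + 0.2042) = 0.8304.

(a) 3.74 kg; (b) 83.0%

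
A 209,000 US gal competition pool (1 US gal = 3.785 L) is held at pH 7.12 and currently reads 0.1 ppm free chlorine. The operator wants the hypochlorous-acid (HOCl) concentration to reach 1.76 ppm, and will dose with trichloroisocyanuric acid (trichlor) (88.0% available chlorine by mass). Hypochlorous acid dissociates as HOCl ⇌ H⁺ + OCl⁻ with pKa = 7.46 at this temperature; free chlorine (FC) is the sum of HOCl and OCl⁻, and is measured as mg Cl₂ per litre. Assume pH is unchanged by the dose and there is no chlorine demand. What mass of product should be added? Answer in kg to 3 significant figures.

2.22 kg

Volume: 209,000 US gal × 3.785 L/gal = 791,065 L.
[OCl⁻]/[HOCl] = 10^(pH − pKa) = 10^(7.12 − 7.46) = 0.4571; fraction as HOCl = 1/(1 + 0.4571) = 0.6863.
Free chlorine required for 1.76 ppm HOCl: 1.76 / 0.6863 = 2.564 ppm.
FC to add: 2.564 − 0.1 = 2.464 mg/L as Cl₂.
Cl₂ equivalent: 2.464 mg/L × 791,065 L = 1950 g.
Product at 88.0% available Cl: 1950 / 0.88 = 2215 g.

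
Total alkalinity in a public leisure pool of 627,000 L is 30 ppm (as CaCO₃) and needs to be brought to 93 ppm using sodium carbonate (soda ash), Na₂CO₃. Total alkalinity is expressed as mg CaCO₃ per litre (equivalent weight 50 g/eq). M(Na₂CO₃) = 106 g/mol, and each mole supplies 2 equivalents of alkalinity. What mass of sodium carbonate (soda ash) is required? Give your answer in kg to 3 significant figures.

41.9 kg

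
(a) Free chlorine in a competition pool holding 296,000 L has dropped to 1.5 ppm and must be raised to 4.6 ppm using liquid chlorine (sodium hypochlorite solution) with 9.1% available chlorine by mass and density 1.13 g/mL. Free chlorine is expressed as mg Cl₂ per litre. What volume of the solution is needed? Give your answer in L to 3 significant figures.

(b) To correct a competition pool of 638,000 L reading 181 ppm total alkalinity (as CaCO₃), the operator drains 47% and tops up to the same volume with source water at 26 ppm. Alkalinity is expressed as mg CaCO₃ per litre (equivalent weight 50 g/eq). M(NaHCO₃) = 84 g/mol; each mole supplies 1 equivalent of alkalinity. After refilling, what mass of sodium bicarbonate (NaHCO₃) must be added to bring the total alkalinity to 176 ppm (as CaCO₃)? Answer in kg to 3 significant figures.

(a) 8.92 L; (b) 72.7 kg

(a) Chlorine deficit: 4.6 − 1.5 = 3.1 ppm = 3.1 mg/L as Cl₂.
(a) Cl₂ equivalent needed: 3.1 mg/L × 296,000 L = 917,600 mg = 917.6 g.
(a) Product at 9.1% available chlorine: 917.6 / 0.091 = 10,080 g.
(a) Volume at density 1.13 g/mL: 10,080 g ÷ 1.13 g/mL = 8923 mL.

(b) After draining 47% and refilling: 181 × 0.53 + 26 × 0.47 = 108.15 ppm.
(b) Deficit to target: 176 − 108.15 = 67.85 mg/L.
(b) As CaCO₃: 67.85 mg/L × 638,000 L = 43,290 g; ÷ 50 g/eq ÷ 1 = 865.8 mol NaHCO₃.
(b) Mass: 865.8 × 84 = 72,720 g.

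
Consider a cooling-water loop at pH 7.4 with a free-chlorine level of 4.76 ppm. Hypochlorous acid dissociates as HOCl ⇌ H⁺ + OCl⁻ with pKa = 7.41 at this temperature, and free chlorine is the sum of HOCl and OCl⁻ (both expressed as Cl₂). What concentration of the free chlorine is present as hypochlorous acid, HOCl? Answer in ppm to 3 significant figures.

2.41 ppm

[OCl⁻]/[HOCl] = 10^(pH − pKa) = 10^(7.4 − 7.41) = 10^-0.01 = 0.9772.
Fraction as HOCl = 1 / (1 + 0.9772) = 0.5058.
HOCl = 0.5058 × 4.76 ppm = 2.407 ppm.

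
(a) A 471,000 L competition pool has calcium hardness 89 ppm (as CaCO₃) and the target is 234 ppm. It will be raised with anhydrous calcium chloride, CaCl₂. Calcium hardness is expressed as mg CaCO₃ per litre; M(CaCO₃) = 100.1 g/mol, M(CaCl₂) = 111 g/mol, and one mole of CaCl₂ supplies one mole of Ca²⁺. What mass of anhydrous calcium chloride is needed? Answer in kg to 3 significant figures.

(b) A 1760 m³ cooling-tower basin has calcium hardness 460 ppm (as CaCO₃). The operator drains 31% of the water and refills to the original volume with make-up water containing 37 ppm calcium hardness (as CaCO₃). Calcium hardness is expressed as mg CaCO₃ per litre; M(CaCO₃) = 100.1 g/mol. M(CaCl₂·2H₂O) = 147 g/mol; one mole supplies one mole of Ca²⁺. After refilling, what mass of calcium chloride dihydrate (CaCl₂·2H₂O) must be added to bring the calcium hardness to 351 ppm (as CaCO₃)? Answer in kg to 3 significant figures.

(a) Hardness to add: (234 − 89) = 145 mg/L as CaCO₃ × 471,000 L = 68,300 g as CaCO₃.
(a) Moles of Ca²⁺ (1 mol Ca²⁺ ≡ 1 mol CaCO₃): 68,300 / 100.1 g/mol = 682.3 mol.
(a) Mass of CaCl₂: 682.3 × 111 = 75,730 g.

(b) Volume: 1760 m³ = 1,760,000 L.
(b) After draining 31% and refilling: 460 × 0.69 + 37 × 0.31 = 328.87 ppm.
(b) Deficit to target: 351 − 328.87 = 22.13 mg/L.
(b) As CaCO₃: 22.13 mg/L × 1,760,000 L = 38,950 g; ÷ 100.1 = 389.1 mol Ca²⁺.
(b) Mass: 389.1 × 147 = 57,200 g.

(a) 75.7 kg; (b) 57.2 kg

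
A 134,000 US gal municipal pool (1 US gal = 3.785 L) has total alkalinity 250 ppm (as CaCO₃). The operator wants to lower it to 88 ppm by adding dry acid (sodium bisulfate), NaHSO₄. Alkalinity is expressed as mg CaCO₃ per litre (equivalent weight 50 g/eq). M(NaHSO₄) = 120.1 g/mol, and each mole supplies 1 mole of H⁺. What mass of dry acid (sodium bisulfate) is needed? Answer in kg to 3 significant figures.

197 kg

Volume: 134,000 US gal × 3.785 L/gal = 507,190 L.
Alkalinity to neutralize: (250 − 88) = 162 mg/L as CaCO₃ × 507,190 L = 82,160 g as CaCO₃.
Equivalents of H⁺ required: 82,160 ÷ 50 g/eq = 1643 eq = 1643 mol NaHSO₄.
Mass of NaHSO₄: 1643 × 120.1 = 197,400 g.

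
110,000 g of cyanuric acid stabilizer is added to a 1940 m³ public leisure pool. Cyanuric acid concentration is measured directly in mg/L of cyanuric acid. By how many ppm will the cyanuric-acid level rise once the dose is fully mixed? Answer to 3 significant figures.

Volume: 1940 m³ = 1,940,000 L.
Rise: 110,000 g / 1,940,000 L × 1000 = 56.7 mg/L.

56.7 ppm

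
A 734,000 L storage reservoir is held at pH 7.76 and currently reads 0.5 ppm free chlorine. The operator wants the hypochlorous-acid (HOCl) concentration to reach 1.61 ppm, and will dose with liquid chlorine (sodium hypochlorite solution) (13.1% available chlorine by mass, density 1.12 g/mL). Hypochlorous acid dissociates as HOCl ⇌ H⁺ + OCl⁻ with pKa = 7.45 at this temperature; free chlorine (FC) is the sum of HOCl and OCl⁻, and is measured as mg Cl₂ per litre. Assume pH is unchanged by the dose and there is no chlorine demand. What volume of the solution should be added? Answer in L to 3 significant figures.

22.0 L

[OCl⁻]/[HOCl] = 10^(pH − pKa) = 10^(7.76 − 7.45) = 2.042; fraction as HOCl = 1/(1 + 2.042) = 0.3288.
Free chlorine required for 1.61 ppm HOCl: 1.61 / 0.3288 = 4.897 ppm.
FC to add: 4.897 − 0.5 = 4.397 mg/L as Cl₂.
Cl₂ equivalent: 4.397 mg/L × 734,000 L = 3228 g.
Product at 13.1% available Cl: 3228 / 0.131 = 24,640 g.
Volume: 24,640 g ÷ 1.12 g/mL = 22,000 mL.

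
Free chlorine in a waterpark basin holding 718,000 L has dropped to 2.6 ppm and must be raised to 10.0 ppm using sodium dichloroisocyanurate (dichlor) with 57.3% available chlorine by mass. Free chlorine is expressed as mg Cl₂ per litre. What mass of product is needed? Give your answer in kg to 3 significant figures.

Chlorine deficit: 10.0 − 2.6 = 7.4 ppm = 7.4 mg/L as Cl₂.
Cl₂ equivalent needed: 7.4 mg/L × 718,000 L = 5,313,000 mg = 5313 g.
Product at 57.3% available chlorine: 5313 / 0.573 = 9273 g.

9.27 kg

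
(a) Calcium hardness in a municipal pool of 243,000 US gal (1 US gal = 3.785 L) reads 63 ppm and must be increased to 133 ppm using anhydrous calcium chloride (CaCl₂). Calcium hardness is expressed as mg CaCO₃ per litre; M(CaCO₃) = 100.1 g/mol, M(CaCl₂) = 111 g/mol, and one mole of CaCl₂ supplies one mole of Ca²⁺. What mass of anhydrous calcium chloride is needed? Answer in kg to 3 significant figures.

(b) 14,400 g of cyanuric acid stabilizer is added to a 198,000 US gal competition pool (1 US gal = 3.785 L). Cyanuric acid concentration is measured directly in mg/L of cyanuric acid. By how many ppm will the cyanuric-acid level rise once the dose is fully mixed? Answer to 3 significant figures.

(a) Volume: 243,000 US gal × 3.785 L/gal = 919,755 L.
(a) Hardness to add: (133 − 63) = 70 mg/L as CaCO₃ × 919,755 L = 64,380 g as CaCO₃.
(a) Moles of Ca²⁺ (1 mol Ca²⁺ ≡ 1 mol CaCO₃): 64,380 / 100.1 g/mol = 643.2 mol.
(a) Mass of CaCl₂: 643.2 × 111 = 71,390 g.

(b) Volume: 198,000 US gal × 3.785 L/gal = 749,430 L.
(b) Rise: 14,400 g / 749,430 L × 1000 = 19.21 mg/L.

(a) 71.4 kg; (b) 19.2 ppm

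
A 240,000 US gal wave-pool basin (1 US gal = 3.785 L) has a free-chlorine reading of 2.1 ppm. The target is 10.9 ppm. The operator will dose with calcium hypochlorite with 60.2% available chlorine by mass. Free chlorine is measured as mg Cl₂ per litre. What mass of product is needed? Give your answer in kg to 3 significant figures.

13.3 kg

Volume: 240,000 US gal × 3.785 L/gal = 908,400 L.
Chlorine deficit: 10.9 − 2.1 = 8.8 ppm = 8.8 mg/L as Cl₂.
Cl₂ equivalent needed: 8.8 mg/L × 908,400 L = 7,994,000 mg = 7994 g.
Product at 60.2% available chlorine: 7994 / 0.602 = 13,280 g.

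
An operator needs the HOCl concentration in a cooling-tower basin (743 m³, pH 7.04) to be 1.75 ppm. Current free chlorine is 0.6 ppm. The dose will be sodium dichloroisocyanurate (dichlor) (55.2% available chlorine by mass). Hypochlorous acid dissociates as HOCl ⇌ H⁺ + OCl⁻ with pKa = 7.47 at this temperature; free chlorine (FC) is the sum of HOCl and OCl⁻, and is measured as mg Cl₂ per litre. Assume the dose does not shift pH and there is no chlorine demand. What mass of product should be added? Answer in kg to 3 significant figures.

2.42 kg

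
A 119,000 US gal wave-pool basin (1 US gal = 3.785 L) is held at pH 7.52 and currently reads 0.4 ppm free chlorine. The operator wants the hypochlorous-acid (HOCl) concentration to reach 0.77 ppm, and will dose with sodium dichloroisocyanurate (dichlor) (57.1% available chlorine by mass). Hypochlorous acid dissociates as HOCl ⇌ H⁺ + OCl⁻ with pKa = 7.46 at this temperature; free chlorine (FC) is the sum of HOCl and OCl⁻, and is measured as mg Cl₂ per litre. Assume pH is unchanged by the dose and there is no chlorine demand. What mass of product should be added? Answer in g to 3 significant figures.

989 g

Volume: 119,000 US gal × 3.785 L/gal = 450,415 L.
[OCl⁻]/[HOCl] = 10^(pH − pKa) = 10^(7.52 − 7.46) = 1.148; fraction as HOCl = 1/(1 + 1.148) = 0.4655.
Free chlorine required for 0.77 ppm HOCl: 0.77 / 0.4655 = 1.654 ppm.
FC to add: 1.654 − 0.4 = 1.254 mg/L as Cl₂.
Cl₂ equivalent: 1.254 mg/L × 450,415 L = 564.9 g.
Product at 57.1% available Cl: 564.9 / 0.571 = 989.2 g.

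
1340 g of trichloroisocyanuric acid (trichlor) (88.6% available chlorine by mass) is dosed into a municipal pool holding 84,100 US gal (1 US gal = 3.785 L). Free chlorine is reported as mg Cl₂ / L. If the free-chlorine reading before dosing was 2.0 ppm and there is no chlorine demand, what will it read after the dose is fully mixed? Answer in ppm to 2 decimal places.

Volume: 84,100 US gal × 3.785 L/gal = 318,318 L.
Available chlorine delivered: 1340 g × 0.886 = 1187 g as Cl₂.
Concentration rise: 1187 g / 318,318 L = 3.73 mg/L = 3.73 ppm.
Final FC: 2.0 + 3.73 = 5.73 ppm.

5.73 ppm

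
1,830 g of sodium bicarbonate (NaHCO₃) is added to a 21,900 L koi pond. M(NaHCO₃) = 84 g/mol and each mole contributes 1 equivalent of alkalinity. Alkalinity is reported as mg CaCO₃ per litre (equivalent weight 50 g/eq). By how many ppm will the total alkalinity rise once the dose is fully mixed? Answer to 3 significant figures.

Moles of NaHCO₃: 1,830 g ÷ 84 g/mol = 21.79 mol → 21.79 eq of alkalinity.
As CaCO₃: 21.79 eq × 50 g/eq = 1089 g.
Rise: 1089 g / 21,900 L × 1000 = 49.74 mg/L.

49.7 ppm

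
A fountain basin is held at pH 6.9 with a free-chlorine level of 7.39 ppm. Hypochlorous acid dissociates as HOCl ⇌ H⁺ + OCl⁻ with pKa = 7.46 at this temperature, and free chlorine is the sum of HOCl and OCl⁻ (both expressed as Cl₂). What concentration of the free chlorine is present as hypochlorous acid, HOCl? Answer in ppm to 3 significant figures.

5.79 ppm

[OCl⁻]/[HOCl] = 10^(pH − pKa) = 10^(6.9 − 7.46) = 10^-0.56 = 0.2754.
Fraction as HOCl = 1 / (1 + 0.2754) = 0.7841.
HOCl = 0.7841 × 7.39 ppm = 5.794 ppm.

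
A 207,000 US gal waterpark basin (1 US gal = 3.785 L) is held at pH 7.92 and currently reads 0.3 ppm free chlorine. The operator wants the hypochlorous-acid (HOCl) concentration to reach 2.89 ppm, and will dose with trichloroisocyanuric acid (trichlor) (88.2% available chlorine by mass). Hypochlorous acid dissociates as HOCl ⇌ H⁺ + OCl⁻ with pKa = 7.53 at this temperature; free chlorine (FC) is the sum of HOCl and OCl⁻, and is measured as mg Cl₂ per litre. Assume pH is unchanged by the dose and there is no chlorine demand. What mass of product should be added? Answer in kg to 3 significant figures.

8.60 kg

Volume: 207,000 US gal × 3.785 L/gal = 783,495 L.
[OCl⁻]/[HOCl] = 10^(pH − pKa) = 10^(7.92 − 7.53) = 2.455; fraction as HOCl = 1/(1 + 2.455) = 0.2895.
Free chlorine required for 2.89 ppm HOCl: 2.89 / 0.2895 = 9.984 ppm.
FC to add: 9.984 − 0.3 = 9.684 mg/L as Cl₂.
Cl₂ equivalent: 9.684 mg/L × 783,495 L = 7587 g.
Product at 88.2% available Cl: 7587 / 0.882 = 8603 g.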